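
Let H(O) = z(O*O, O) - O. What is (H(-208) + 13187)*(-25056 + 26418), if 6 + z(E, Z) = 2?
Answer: 18238542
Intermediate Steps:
z(E, Z) = -4 (z(E, Z) = -6 + 2 = -4)
H(O) = -4 - O
(H(-208) + 13187)*(-25056 + 26418) = ((-4 - 1*(-208)) + 13187)*(-25056 + 26418) = ((-4 + 208) + 13187)*1362 = (204 + 13187)*1362 = 13391*1362 = 18238542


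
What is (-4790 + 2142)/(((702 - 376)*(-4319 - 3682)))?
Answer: 1324/1304163 ≈ 0.0010152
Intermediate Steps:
(-4790 + 2142)/(((702 - 376)*(-4319 - 3682))) = -2648/(326*(-8001)) = -2648/(-2608326) = -2648*(-1/2608326) = 1324/1304163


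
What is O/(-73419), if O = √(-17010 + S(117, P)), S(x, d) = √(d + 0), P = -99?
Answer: -√(-17010 + 3*I*√11)/73419 ≈ -5.1955e-7 - 0.0017764*I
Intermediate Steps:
S(x, d) = √d
O = √(-17010 + 3*I*√11) (O = √(-17010 + √(-99)) = √(-17010 + 3*I*√11) ≈ 0.0381 + 130.42*I)
O/(-73419) = √(-17010 + 3*I*√11)/(-73419) = √(-17010 + 3*I*√11)*(-1/73419) = -√(-17010 + 3*I*√11)/73419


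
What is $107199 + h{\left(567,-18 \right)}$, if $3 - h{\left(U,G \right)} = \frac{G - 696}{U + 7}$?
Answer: $\frac{4395333}{41} \approx 1.072 \cdot 10^{5}$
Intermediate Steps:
$h{\left(U,G \right)} = 3 - \frac{-696 + G}{7 + U}$ ($h{\left(U,G \right)} = 3 - \frac{G - 696}{U + 7} = 3 - \frac{-696 + G}{7 + U}$)
$107199 + h{\left(567,-18 \right)} = 107199 + \frac{717 - -18 + 3 \cdot 567}{7 + 567} = 107199 + \frac{717 + 18 + 1701}{574} = 107199 + \frac{1}{574} \cdot 2436 = 107199 + \frac{174}{41} = \frac{4395333}{41}$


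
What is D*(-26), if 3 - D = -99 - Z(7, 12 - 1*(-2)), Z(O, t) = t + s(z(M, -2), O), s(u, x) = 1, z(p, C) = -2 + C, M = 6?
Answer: -3042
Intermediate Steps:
Z(O, t) = 1 + t (Z(O, t) = t + 1 = 1 + t)
D = 117 (D = 3 - (-99 - (1 + (12 - 1*(-2)))) = 3 - (-99 - (1 + (12 + 2))) = 3 - (-99 - (1 + 14)) = 3 - (-99 - 1*15) = 3 - (-99 - 15) = 3 - 1*(-114) = 3 + 114 = 117)
D*(-26) = 117*(-26) = -3042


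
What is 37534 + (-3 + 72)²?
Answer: 42295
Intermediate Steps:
37534 + (-3 + 72)² = 37534 + 69² = 37534 + 4761 = 42295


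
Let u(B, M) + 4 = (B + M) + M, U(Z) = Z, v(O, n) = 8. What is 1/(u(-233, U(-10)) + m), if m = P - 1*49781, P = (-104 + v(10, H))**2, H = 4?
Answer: -1/40822 ≈ -2.4497e-5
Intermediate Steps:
P = 9216 (P = (-104 + 8)**2 = (-96)**2 = 9216)
u(B, M) = -4 + B + 2*M (u(B, M) = -4 + ((B + M) + M) = -4 + (B + 2*M) = -4 + B + 2*M)
m = -40565 (m = 9216 - 1*49781 = 9216 - 49781 = -40565)
1/(u(-233, U(-10)) + m) = 1/((-4 - 233 + 2*(-10)) - 40565) = 1/((-4 - 233 - 20) - 40565) = 1/(-257 - 40565) = 1/(-40822) = -1/40822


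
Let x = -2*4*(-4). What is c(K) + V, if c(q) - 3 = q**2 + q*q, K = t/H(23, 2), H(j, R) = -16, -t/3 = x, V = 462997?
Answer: 463072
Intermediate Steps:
x = 32 (x = -8*(-4) = 32)
t = -96 (t = -3*32 = -96)
K = 6 (K = -96/(-16) = -96*(-1/16) = 6)
c(q) = 3 + 2*q**2 (c(q) = 3 + (q**2 + q*q) = 3 + (q**2 + q**2) = 3 + 2*q**2)
c(K) + V = (3 + 2*6**2) + 462997 = (3 + 2*36) + 462997 = (3 + 72) + 462997 = 75 + 462997 = 463072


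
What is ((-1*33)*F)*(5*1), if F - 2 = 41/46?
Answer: -21945/46 ≈ -477.07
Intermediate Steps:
F = 133/46 (F = 2 + 41/46 = 133/46 ≈ 2.8913)
((-1*33)*F)*(5*1) = (-1*33*(133/46))*(5*1) = -33*133/46*5 = -4389/46*5 = -21945/46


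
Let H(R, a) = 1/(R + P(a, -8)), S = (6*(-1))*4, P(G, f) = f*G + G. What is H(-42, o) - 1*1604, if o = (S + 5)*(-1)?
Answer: -280701/175 ≈ -1604.0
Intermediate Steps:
P(G, f) = G + G*f (P(G, f) = G*f + G = G + G*f)
S = -24 (S = -6*4 = -24)
o = 19 (o = (-24 + 5)*(-1) = -19*(-1) = 19)
H(R, a) = 1/(R - 7*a) (H(R, a) = 1/(R + a*(1 - 8)) = 1/(R + a*(-7)) = 1/(R - 7*a))
H(-42, o) - 1*1604 = 1/(-42 - 7*19) - 1*1604 = 1/(-42 - 133) - 1604 = 1/(-175) - 1604 = -1/175 - 1604 = -280701/175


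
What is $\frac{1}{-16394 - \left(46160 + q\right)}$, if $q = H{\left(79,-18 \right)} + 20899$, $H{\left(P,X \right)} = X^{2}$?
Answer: $- \frac{1}{83777} \approx -1.1936 \cdot 10^{-5}$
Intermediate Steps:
$q = 21223$ ($q = \left(-18\right)^{2} + 20899 = 324 + 20899 = 21223$)
$\frac{1}{-16394 - \left(46160 + q\right)} = \frac{1}{-16394 - 67383} = \frac{1}{-83777} = - \frac{1}{83777}$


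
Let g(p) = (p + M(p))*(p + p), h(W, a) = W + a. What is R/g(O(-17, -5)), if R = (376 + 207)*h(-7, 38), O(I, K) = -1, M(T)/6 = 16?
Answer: -18073/190 ≈ -95.121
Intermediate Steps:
M(T) = 96 (M(T) = 6*16 = 96)
R = 18073 (R = (376 + 207)*(-7 + 38) = 583*31 = 18073)
g(p) = 2*p*(96 + p) (g(p) = (p + 96)*(p + p) = (96 + p)*(2*p) = 2*p*(96 + p))
R/g(O(-17, -5)) = 18073/((2*(-1)*(96 - 1))) = 18073/((2*(-1)*95)) = 18073/(-190) = 18073*(-1/190) = -18073/190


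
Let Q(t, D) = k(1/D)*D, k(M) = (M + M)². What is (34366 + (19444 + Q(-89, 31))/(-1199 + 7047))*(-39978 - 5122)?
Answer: -35125831567200/22661 ≈ -1.5501e+9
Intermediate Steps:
k(M) = 4*M² (k(M) = (2*M)² = 4*M²)
Q(t, D) = 4/D (Q(t, D) = (4*(1/D)²)*D = (4/D²)*D = 4/D)
(34366 + (19444 + Q(-89, 31))/(-1199 + 7047))*(-39978 - 5122) = (34366 + (19444 + 4/31)/(-1199 + 7047))*(-39978 - 5122) = (34366 + (19444 + 4*(1/31))/5848)*(-45100) = (34366 + (19444 + 4/31)*(1/5848))*(-45100) = (34366 + (602768/31)*(1/5848))*(-45100) = (34366 + 75346/22661)*(-45100) = (778843272/22661)*(-45100) = -35125831567200/22661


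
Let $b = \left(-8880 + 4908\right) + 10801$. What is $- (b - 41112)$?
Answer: $34283$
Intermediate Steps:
$b = 6829$ ($b = -3972 + 10801 = 6829$)
$- (b - 41112) = - (6829 - 41112) = \left(-1\right) \left(-34283\right) = 34283$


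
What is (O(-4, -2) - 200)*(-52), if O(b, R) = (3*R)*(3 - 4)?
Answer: 10088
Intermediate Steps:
O(b, R) = -3*R (O(b, R) = (3*R)*(-1) = -3*R)
(O(-4, -2) - 200)*(-52) = (-3*(-2) - 200)*(-52) = (6 - 200)*(-52) = -194*(-52) = 10088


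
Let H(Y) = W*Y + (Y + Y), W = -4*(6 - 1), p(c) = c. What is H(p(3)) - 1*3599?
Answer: -3653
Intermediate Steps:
W = -20 (W = -4*5 = -20)
H(Y) = -18*Y (H(Y) = -20*Y + (Y + Y) = -20*Y + 2*Y = -18*Y)
H(p(3)) - 1*3599 = -18*3 - 1*3599 = -54 - 3599 = -3653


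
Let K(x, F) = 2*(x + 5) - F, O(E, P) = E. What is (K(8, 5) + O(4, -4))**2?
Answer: 625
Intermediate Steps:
K(x, F) = 10 - F + 2*x (K(x, F) = 2*(5 + x) - F = (10 + 2*x) - F = 10 - F + 2*x)
(K(8, 5) + O(4, -4))**2 = ((10 - 1*5 + 2*8) + 4)**2 = ((10 - 5 + 16) + 4)**2 = (21 + 4)**2 = 25**2 = 625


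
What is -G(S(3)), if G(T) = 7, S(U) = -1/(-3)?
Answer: -7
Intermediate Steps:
S(U) = 1/3 (S(U) = -1*(-1/3) = 1/3)
-G(S(3)) = -1*7 = -7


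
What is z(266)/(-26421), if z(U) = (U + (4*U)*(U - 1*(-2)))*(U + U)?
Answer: -151842376/26421 ≈ -5747.0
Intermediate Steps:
z(U) = 2*U*(U + 4*U*(2 + U)) (z(U) = (U + (4*U)*(U + 2))*(2*U) = (U + (4*U)*(2 + U))*(2*U) = (U + 4*U*(2 + U))*(2*U) = 2*U*(U + 4*U*(2 + U)))
z(266)/(-26421) = (266**2*(18 + 8*266))/(-26421) = (70756*(18 + 2128))*(-1/26421) = (70756*2146)*(-1/26421) = 151842376*(-1/26421) = -151842376/26421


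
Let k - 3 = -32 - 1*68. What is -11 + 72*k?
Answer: -6995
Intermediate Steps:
k = -97 (k = 3 + (-32 - 1*68) = 3 + (-32 - 68) = 3 - 100 = -97)
-11 + 72*k = -11 + 72*(-97) = -11 - 6984 = -6995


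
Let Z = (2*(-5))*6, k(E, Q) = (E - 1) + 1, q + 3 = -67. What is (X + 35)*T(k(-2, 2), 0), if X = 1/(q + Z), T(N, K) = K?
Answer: 0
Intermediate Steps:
q = -70 (q = -3 - 67 = -70)
k(E, Q) = E (k(E, Q) = (-1 + E) + 1 = E)
Z = -60 (Z = -10*6 = -60)
X = -1/130 (X = 1/(-70 - 60) = 1/(-130) = -1/130 ≈ -0.0076923)
(X + 35)*T(k(-2, 2), 0) = (-1/130 + 35)*0 = (4549/130)*0 = 0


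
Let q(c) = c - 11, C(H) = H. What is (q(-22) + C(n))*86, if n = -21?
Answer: -4644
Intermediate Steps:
q(c) = -11 + c
(q(-22) + C(n))*86 = ((-11 - 22) - 21)*86 = (-33 - 21)*86 = -54*86 = -4644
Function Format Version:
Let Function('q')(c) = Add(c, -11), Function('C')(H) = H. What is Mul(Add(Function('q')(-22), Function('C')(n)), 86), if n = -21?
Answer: -4644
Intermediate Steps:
Function('q')(c) = Add(-11, c)
Mul(Add(Function('q')(-22), Function('C')(n)), 86) = Mul(Add(Add(-11, -22), -21), 86) = Mul(Add(-33, -21), 86) = Mul(-54, 86) = -4644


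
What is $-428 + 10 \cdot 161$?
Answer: $1182$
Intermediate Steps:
$-428 + 10 \cdot 161 = -428 + 1610 = 1182$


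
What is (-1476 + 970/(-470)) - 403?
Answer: -88410/47 ≈ -1881.1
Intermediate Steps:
(-1476 + 970/(-470)) - 403 = (-1476 + 970*(-1/470)) - 403 = (-1476 - 97/47) - 403 = -69469/47 - 403 = -88410/47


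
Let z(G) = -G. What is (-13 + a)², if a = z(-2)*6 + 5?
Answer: 16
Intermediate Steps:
a = 17 (a = -1*(-2)*6 + 5 = 2*6 + 5 = 12 + 5 = 17)
(-13 + a)² = (-13 + 17)² = 4² = 16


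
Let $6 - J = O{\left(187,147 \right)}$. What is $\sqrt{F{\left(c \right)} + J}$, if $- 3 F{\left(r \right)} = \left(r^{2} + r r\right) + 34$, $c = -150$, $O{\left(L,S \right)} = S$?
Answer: $\frac{i \sqrt{136371}}{3} \approx 123.09 i$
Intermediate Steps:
$J = -141$ ($J = 6 - 147 = -141$)
$F{\left(r \right)} = - \frac{34}{3} - \frac{2 r^{2}}{3}$ ($F{\left(r \right)} = - \frac{\left(r^{2} + r r\right) + 34}{3} = - \frac{\left(r^{2} + r^{2}\right) + 34}{3} = - \frac{2 r^{2} + 34}{3} = - \frac{34 + 2 r^{2}}{3} = - \frac{34}{3} - \frac{2 r^{2}}{3}$)
$\sqrt{F{\left(c \right)} + J} = \sqrt{\left(- \frac{34}{3} - \frac{2 \left(-150\right)^{2}}{3}\right) - 141} = \sqrt{\left(- \frac{34}{3} - 15000\right) - 141} = \sqrt{- \frac{45034}{3} - 141} = \sqrt{- \frac{45457}{3}} = \frac{i \sqrt{136371}}{3}$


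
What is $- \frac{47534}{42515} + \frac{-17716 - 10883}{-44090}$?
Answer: $- \frac{35195503}{74979454} \approx -0.4694$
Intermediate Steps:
$- \frac{47534}{42515} + \frac{-17716 - 10883}{-44090} = \left(-47534\right) \frac{1}{42515} + \left(-17716 - 10883\right) \left(- \frac{1}{44090}\right) = - \frac{47534}{42515} - - \frac{28599}{44090} = - \frac{47534}{42515} + \frac{28599}{44090} = - \frac{35195503}{74979454}$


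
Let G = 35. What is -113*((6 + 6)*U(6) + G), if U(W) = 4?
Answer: -9379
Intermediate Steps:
-113*((6 + 6)*U(6) + G) = -113*((6 + 6)*4 + 35) = -113*(12*4 + 35) = -113*(48 + 35) = -113*83 = -9379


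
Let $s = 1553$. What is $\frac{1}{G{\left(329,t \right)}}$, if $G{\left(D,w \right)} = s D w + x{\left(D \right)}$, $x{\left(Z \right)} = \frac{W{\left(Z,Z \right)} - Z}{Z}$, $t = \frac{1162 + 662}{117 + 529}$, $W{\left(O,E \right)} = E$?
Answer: $\frac{17}{24524976} \approx 6.9317 \cdot 10^{-7}$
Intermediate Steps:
$t = \frac{48}{17}$ ($t = \frac{1824}{646} = 1824 \cdot \frac{1}{646} = \frac{48}{17} \approx 2.8235$)
$x{\left(Z \right)} = 0$ ($x{\left(Z \right)} = \frac{Z - Z}{Z} = \frac{0}{Z} = 0$)
$G{\left(D,w \right)} = 1553 D w$ ($G{\left(D,w \right)} = 1553 D w + 0 = 1553 D w$)
$\frac{1}{G{\left(329,t \right)}} = \frac{1}{1553 \cdot 329 \cdot \frac{48}{17}} = \frac{1}{\frac{24524976}{17}} = \frac{17}{24524976}$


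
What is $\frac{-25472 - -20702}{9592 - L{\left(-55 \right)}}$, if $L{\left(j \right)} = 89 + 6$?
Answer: $- \frac{4770}{9497} \approx -0.50226$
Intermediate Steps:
$L{\left(j \right)} = 95$
$\frac{-25472 - -20702}{9592 - L{\left(-55 \right)}} = \frac{-25472 - -20702}{9592 - 95} = \frac{-25472 + 20702}{9592 - 95} = - \frac{4770}{9497}$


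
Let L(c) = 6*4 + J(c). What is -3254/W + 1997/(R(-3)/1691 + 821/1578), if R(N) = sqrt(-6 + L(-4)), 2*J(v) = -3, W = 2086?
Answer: 7712997880007931593/2010243099227405 - 4204415945934*sqrt(66)/1927366346335 ≈ 3819.1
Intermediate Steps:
J(v) = -3/2 (J(v) = (1/2)*(-3) = -3/2)
L(c) = 45/2 (L(c) = 6*4 - 3/2 = 24 - 3/2 = 45/2)
R(N) = sqrt(66)/2 (R(N) = sqrt(-6 + 45/2) = sqrt(33/2) = sqrt(66)/2)
-3254/W + 1997/(R(-3)/1691 + 821/1578) = -3254/2086 + 1997/((sqrt(66)/2)/1691 + 821/1578) = -3254*1/2086 + 1997/((sqrt(66)/2)*(1/1691) + 821*(1/1578)) = -1627/1043 + 1997/(sqrt(66)/3382 + 821/1578) = -1627/1043 + 1997/(821/1578 + sqrt(66)/3382)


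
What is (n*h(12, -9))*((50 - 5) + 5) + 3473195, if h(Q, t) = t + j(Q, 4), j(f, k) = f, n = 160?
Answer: 3497195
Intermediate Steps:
h(Q, t) = Q + t (h(Q, t) = t + Q = Q + t)
(n*h(12, -9))*((50 - 5) + 5) + 3473195 = (160*(12 - 9))*((50 - 5) + 5) + 3473195 = (160*3)*(45 + 5) + 3473195 = 480*50 + 3473195 = 24000 + 3473195 = 3497195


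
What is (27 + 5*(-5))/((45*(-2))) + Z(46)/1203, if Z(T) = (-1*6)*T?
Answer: -4541/18045 ≈ -0.25165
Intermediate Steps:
Z(T) = -6*T
(27 + 5*(-5))/((45*(-2))) + Z(46)/1203 = (27 + 5*(-5))/((45*(-2))) - 6*46/1203 = (27 - 25)/(-90) - 276*1/1203 = 2*(-1/90) - 92/401 = -1/45 - 92/401 = -4541/18045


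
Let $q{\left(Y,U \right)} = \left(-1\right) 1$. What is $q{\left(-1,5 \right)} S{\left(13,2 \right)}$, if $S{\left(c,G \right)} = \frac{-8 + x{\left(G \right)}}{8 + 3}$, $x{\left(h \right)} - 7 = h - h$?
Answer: $\frac{1}{11} \approx 0.090909$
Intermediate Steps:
$x{\left(h \right)} = 7$ ($x{\left(h \right)} = 7 + \left(h - h\right) = 7 + 0 = 7$)
$q{\left(Y,U \right)} = -1$
$S{\left(c,G \right)} = - \frac{1}{11}$ ($S{\left(c,G \right)} = \frac{-8 + 7}{8 + 3} = - \frac{1}{11}$)
$q{\left(-1,5 \right)} S{\left(13,2 \right)} = \left(-1\right) \left(- \frac{1}{11}\right) = \frac{1}{11}$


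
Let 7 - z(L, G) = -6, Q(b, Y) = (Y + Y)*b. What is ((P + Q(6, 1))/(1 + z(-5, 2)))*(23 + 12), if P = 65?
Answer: 385/2 ≈ 192.50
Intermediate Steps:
Q(b, Y) = 2*Y*b (Q(b, Y) = (2*Y)*b = 2*Y*b)
z(L, G) = 13 (z(L, G) = 7 - 1*(-6) = 7 + 6 = 13)
((P + Q(6, 1))/(1 + z(-5, 2)))*(23 + 12) = ((65 + 2*1*6)/(1 + 13))*(23 + 12) = ((65 + 12)/14)*35 = (77*(1/14))*35 = (11/2)*35 = 385/2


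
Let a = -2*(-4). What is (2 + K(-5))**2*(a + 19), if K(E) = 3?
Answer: 675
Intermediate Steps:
a = 8
(2 + K(-5))**2*(a + 19) = (2 + 3)**2*(8 + 19) = 5**2*27 = 25*27 = 675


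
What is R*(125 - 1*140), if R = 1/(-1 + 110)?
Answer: -15/109 ≈ -0.13761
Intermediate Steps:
R = 1/109 ≈ 0.0091743
R*(125 - 1*140) = (125 - 1*140)/109 = (125 - 140)/109 = (1/109)*(-15) = -15/109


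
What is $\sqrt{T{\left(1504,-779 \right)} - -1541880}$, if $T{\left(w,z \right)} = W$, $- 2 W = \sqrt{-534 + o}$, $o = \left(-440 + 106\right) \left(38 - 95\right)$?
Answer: $\sqrt{1541880 - 3 \sqrt{514}} \approx 1241.7$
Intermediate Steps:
$o = 19038$ ($o = \left(-334\right) \left(-57\right) = 19038$)
$W = - 3 \sqrt{514}$ ($W = - \frac{\sqrt{-534 + 19038}}{2} = - \frac{\sqrt{18504}}{2} = - \frac{6 \sqrt{514}}{2} = - 3 \sqrt{514} \approx -68.015$)
$T{\left(w,z \right)} = - 3 \sqrt{514}$
$\sqrt{T{\left(1504,-779 \right)} - -1541880} = \sqrt{- 3 \sqrt{514} - -1541880} = \sqrt{- 3 \sqrt{514} + 1541880} = \sqrt{1541880 - 3 \sqrt{514}}$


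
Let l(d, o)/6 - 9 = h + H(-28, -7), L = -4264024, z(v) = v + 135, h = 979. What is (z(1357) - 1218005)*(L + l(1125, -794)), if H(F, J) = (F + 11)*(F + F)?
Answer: 5173080416992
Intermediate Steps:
H(F, J) = 2*F*(11 + F) (H(F, J) = (11 + F)*(2*F) = 2*F*(11 + F))
z(v) = 135 + v
l(d, o) = 11640 (l(d, o) = 54 + 6*(979 + 2*(-28)*(11 - 28)) = 54 + 6*(979 + 2*(-28)*(-17)) = 54 + 6*(979 + 952) = 54 + 6*1931 = 54 + 11586 = 11640)
(z(1357) - 1218005)*(L + l(1125, -794)) = ((135 + 1357) - 1218005)*(-4264024 + 11640) = (1492 - 1218005)*(-4252384) = -1216513*(-4252384) = 5173080416992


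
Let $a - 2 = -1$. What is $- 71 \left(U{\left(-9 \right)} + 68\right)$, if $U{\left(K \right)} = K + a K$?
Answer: $-3550$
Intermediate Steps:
$a = 1$ ($a = 2 - 1 = 1$)
$U{\left(K \right)} = 2 K$ ($U{\left(K \right)} = K + 1 K = K + K = 2 K$)
$- 71 \left(U{\left(-9 \right)} + 68\right) = - 71 \left(2 \left(-9\right) + 68\right) = - 71 \left(-18 + 68\right) = \left(-71\right) 50 = -3550$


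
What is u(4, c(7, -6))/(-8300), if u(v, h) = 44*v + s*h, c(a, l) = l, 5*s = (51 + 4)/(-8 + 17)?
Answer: -253/12450 ≈ -0.020321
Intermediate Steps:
s = 11/9 (s = ((51 + 4)/(-8 + 17))/5 = (55/9)/5 = (55*(⅑))/5 = (⅕)*(55/9) = 11/9 ≈ 1.2222)
u(v, h) = 44*v + 11*h/9
u(4, c(7, -6))/(-8300) = (44*4 + (11/9)*(-6))/(-8300) = (176 - 22/3)*(-1/8300) = (506/3)*(-1/8300) = -253/12450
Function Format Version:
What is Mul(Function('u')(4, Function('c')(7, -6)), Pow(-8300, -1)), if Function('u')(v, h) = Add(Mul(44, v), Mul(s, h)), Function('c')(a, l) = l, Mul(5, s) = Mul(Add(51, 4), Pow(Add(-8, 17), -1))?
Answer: Rational(-253, 12450) ≈ -0.020321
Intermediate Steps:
s = Rational(11, 9) (s = Mul(Rational(1, 5), Mul(Add(51, 4), Pow(Add(-8, 17), -1))) = Mul(Rational(1, 5), Mul(55, Pow(9, -1))) = Mul(Rational(1, 5), Mul(55, Rational(1, 9))) = Mul(Rational(1, 5), Rational(55, 9)) = Rational(11, 9) ≈ 1.2222)
Function('u')(v, h) = Add(Mul(44, v), Mul(Rational(11, 9), h))
Mul(Function('u')(4, Function('c')(7, -6)), Pow(-8300, -1)) = Mul(Add(Mul(44, 4), Mul(Rational(11, 9), -6)), Pow(-8300, -1)) = Mul(Add(176, Rational(-22, 3)), Rational(-1, 8300)) = Mul(Rational(506, 3), Rational(-1, 8300)) = Rational(-253, 12450)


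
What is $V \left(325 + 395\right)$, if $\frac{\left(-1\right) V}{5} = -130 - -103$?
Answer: $97200$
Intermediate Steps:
$V = 135$ ($V = - 5 \left(-130 - -103\right) = - 5 \left(-130 + 103\right) = \left(-5\right) \left(-27\right) = 135$)
$V \left(325 + 395\right) = 135 \left(325 + 395\right) = 135 \cdot 720 = 97200$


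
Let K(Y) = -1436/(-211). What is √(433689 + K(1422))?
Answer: √19308570965/211 ≈ 658.56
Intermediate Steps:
K(Y) = 1436/211 (K(Y) = -1436*(-1/211) = 1436/211)
√(433689 + K(1422)) = √(433689 + 1436/211) = √(91509815/211) = √19308570965/211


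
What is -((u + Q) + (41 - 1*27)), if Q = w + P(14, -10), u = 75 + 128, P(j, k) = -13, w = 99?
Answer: -303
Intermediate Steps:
u = 203
Q = 86 (Q = 99 - 13 = 86)
-((u + Q) + (41 - 1*27)) = -((203 + 86) + (41 - 1*27)) = -(289 + (41 - 27)) = -(289 + 14) = -1*303 = -303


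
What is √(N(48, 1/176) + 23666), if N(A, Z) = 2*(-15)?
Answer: 2*√5909 ≈ 153.74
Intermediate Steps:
N(A, Z) = -30
√(N(48, 1/176) + 23666) = √(-30 + 23666) = √23636 = 2*√5909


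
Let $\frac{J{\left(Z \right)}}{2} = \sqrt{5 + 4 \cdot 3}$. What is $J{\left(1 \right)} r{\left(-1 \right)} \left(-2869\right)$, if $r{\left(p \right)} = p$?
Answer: $5738 \sqrt{17} \approx 23658.0$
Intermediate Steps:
$J{\left(Z \right)} = 2 \sqrt{17}$ ($J{\left(Z \right)} = 2 \sqrt{5 + 4 \cdot 3} = 2 \sqrt{5 + 12} = 2 \sqrt{17}$)
$J{\left(1 \right)} r{\left(-1 \right)} \left(-2869\right) = 2 \sqrt{17} \left(-1\right) \left(-2869\right) = - 2 \sqrt{17} \left(-2869\right) = 5738 \sqrt{17}$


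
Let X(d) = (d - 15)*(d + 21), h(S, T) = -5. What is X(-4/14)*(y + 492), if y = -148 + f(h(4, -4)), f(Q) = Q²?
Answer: -5725035/49 ≈ -1.1684e+5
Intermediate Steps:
X(d) = (-15 + d)*(21 + d)
y = -123 (y = -148 + (-5)² = -148 + 25 = -123)
X(-4/14)*(y + 492) = (-315 + (-4/14)² + 6*(-4/14))*(-123 + 492) = (-315 + (-4*1/14)² + 6*(-4*1/14))*369 = (-315 + (-2/7)² + 6*(-2/7))*369 = (-315 + 4/49 - 12/7)*369 = -15515/49*369 = -5725035/49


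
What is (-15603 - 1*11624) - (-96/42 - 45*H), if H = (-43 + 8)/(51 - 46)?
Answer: -192778/7 ≈ -27540.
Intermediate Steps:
H = -7 (H = -35/5 = -35*⅕ = -7)
(-15603 - 1*11624) - (-96/42 - 45*H) = (-15603 - 1*11624) - (-96/42 - 45*(-7)) = (-15603 - 11624) - (-96*1/42 + 315) = -27227 - (-16/7 + 315) = -27227 - 1*2189/7 = -27227 - 2189/7 = -192778/7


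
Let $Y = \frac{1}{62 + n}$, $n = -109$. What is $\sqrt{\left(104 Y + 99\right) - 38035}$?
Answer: $\frac{2 i \sqrt{20951378}}{47} \approx 194.78 i$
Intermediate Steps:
$Y = - \frac{1}{47}$ ($Y = \frac{1}{62 - 109} = \frac{1}{-47} = - \frac{1}{47} \approx -0.021277$)
$\sqrt{\left(104 Y + 99\right) - 38035} = \sqrt{\left(104 \left(- \frac{1}{47}\right) + 99\right) - 38035} = \sqrt{\left(- \frac{104}{47} + 99\right) - 38035} = \sqrt{\frac{4549}{47} - 38035} = \sqrt{- \frac{1783096}{47}} = \frac{2 i \sqrt{20951378}}{47}$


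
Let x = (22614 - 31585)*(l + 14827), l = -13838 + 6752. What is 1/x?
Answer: -1/69444511 ≈ -1.4400e-8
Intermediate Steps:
l = -7086
x = -69444511 (x = (22614 - 31585)*(-7086 + 14827) = -8971*7741 = -69444511)
1/x = 1/(-69444511) = -1/69444511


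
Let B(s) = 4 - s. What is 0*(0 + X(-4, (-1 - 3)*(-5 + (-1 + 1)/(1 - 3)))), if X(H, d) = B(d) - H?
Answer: 0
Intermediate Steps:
X(H, d) = 4 - H - d (X(H, d) = (4 - d) - H = 4 - H - d)
0*(0 + X(-4, (-1 - 3)*(-5 + (-1 + 1)/(1 - 3)))) = 0*(0 + (4 - 1*(-4) - (-1 - 3)*(-5 + (-1 + 1)/(1 - 3)))) = 0*(0 + (4 + 4 - (-4)*(-5 + 0/(-2)))) = 0*(0 + (4 + 4 - (-4)*(-5 + 0*(-½)))) = 0*(0 + (4 + 4 - (-4)*(-5 + 0))) = 0*(0 + (4 + 4 - (-4)*(-5))) = 0*(0 + (4 + 4 - 1*20)) = 0*(0 + (4 + 4 - 20)) = 0*(0 - 12) = 0*(-12) = 0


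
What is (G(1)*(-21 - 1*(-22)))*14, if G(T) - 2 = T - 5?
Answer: -28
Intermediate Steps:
G(T) = -3 + T (G(T) = 2 + (T - 5) = 2 + (-5 + T) = -3 + T)
(G(1)*(-21 - 1*(-22)))*14 = ((-3 + 1)*(-21 - 1*(-22)))*14 = -2*(-21 + 22)*14 = -2*1*14 = -2*14 = -28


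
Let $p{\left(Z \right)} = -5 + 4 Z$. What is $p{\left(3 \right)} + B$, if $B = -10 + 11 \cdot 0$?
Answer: $-3$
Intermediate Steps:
$B = -10$ ($B = -10 + 0 = -10$)
$p{\left(3 \right)} + B = \left(-5 + 4 \cdot 3\right) - 10 = \left(-5 + 12\right) - 10 = 7 - 10 = -3$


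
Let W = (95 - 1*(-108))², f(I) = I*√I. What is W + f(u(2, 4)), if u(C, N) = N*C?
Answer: 41209 + 16*√2 ≈ 41232.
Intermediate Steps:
u(C, N) = C*N
f(I) = I^(3/2)
W = 41209 (W = (95 + 108)² = 203² = 41209)
W + f(u(2, 4)) = 41209 + (2*4)^(3/2) = 41209 + 8^(3/2) = 41209 + 16*√2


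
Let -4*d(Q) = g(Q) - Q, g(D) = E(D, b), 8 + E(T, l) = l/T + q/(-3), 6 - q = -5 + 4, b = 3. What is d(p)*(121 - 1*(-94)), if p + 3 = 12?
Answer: 4085/4 ≈ 1021.3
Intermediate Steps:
p = 9 (p = -3 + 12 = 9)
q = 7 (q = 6 - (-5 + 4) = 6 - 1*(-1) = 6 + 1 = 7)
E(T, l) = -31/3 + l/T (E(T, l) = -8 + (l/T + 7/(-3)) = -8 + (l/T + 7*(-1/3)) = -8 + (l/T - 7/3) = -8 + (-7/3 + l/T) = -31/3 + l/T)
g(D) = -31/3 + 3/D
d(Q) = 31/12 - 3/(4*Q) + Q/4 (d(Q) = -((-31/3 + 3/Q) - Q)/4 = -(-31/3 - Q + 3/Q)/4 = 31/12 - 3/(4*Q) + Q/4)
d(p)*(121 - 1*(-94)) = ((1/12)*(-9 + 9*(31 + 3*9))/9)*(121 - 1*(-94)) = ((1/12)*(1/9)*(-9 + 9*(31 + 27)))*(121 + 94) = ((1/12)*(1/9)*(-9 + 9*58))*215 = ((1/12)*(1/9)*(-9 + 522))*215 = ((1/12)*(1/9)*513)*215 = (19/4)*215 = 4085/4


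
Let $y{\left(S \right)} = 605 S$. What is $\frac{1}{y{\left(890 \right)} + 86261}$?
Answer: $\frac{1}{624711} \approx 1.6007 \cdot 10^{-6}$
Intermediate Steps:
$\frac{1}{y{\left(890 \right)} + 86261} = \frac{1}{605 \cdot 890 + 86261} = \frac{1}{538450 + 86261} = \frac{1}{624711}$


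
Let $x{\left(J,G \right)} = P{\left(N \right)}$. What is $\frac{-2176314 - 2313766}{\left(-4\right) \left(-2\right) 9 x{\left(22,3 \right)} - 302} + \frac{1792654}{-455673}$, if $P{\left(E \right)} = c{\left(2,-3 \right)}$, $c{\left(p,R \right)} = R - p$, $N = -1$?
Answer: $\frac{1022410743446}{150827763} \approx 6778.7$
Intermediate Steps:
$P{\left(E \right)} = -5$ ($P{\left(E \right)} = -3 - 2 = -5$)
$x{\left(J,G \right)} = -5$
$\frac{-2176314 - 2313766}{\left(-4\right) \left(-2\right) 9 x{\left(22,3 \right)} - 302} + \frac{1792654}{-455673} = \frac{-2176314 - 2313766}{\left(-4\right) \left(-2\right) 9 \left(-5\right) - 302} + \frac{1792654}{-455673} = \frac{-2176314 - 2313766}{8 \cdot 9 \left(-5\right) - 302} + 1792654 \left(- \frac{1}{455673}\right) = - \frac{4490080}{72 \left(-5\right) - 302} - \frac{1792654}{455673} = - \frac{4490080}{-360 - 302} - \frac{1792654}{455673} = - \frac{4490080}{-662} - \frac{1792654}{455673} = \left(-4490080\right) \left(- \frac{1}{662}\right) - \frac{1792654}{455673} = \frac{2245040}{331} - \frac{1792654}{455673} = \frac{1022410743446}{150827763}$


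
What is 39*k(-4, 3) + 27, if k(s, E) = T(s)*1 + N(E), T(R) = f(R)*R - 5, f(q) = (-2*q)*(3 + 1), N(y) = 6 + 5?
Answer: -4731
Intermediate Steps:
N(y) = 11
f(q) = -8*q (f(q) = -2*q*4 = -8*q)
T(R) = -5 - 8*R² (T(R) = (-8*R)*R - 5 = -8*R² - 5 = -5 - 8*R²)
k(s, E) = 6 - 8*s² (k(s, E) = (-5 - 8*s²)*1 + 11 = (-5 - 8*s²) + 11 = 6 - 8*s²)
39*k(-4, 3) + 27 = 39*(6 - 8*(-4)²) + 27 = 39*(6 - 8*16) + 27 = 39*(6 - 128) + 27 = 39*(-122) + 27 = -4758 + 27 = -4731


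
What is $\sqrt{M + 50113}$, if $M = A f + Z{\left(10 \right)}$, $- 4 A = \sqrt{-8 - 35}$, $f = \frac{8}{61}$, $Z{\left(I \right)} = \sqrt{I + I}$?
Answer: $\frac{\sqrt{186470473 + 7442 \sqrt{5} - 122 i \sqrt{43}}}{61} \approx 223.87 - 0.00048019 i$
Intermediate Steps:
$Z{\left(I \right)} = \sqrt{2} \sqrt{I}$ ($Z{\left(I \right)} = \sqrt{2 I} = \sqrt{2} \sqrt{I}$)
$f = \frac{8}{61}$ ($f = 8 \cdot \frac{1}{61} = \frac{8}{61} \approx 0.13115$)
$A = - \frac{i \sqrt{43}}{4}$ ($A = - \frac{\sqrt{-8 - 35}}{4} = - \frac{\sqrt{-43}}{4} = - \frac{i \sqrt{43}}{4} \approx - 1.6394 i$)
$M = 2 \sqrt{5} - \frac{2 i \sqrt{43}}{61}$ ($M = - \frac{i \sqrt{43}}{4} \cdot \frac{8}{61} + \sqrt{2} \sqrt{10} = - \frac{2 i \sqrt{43}}{61} + 2 \sqrt{5} = 2 \sqrt{5} - \frac{2 i \sqrt{43}}{61} \approx 4.4721 - 0.215 i$)
$\sqrt{M + 50113} = \sqrt{\left(2 \sqrt{5} - \frac{2 i \sqrt{43}}{61}\right) + 50113} = \sqrt{50113 + 2 \sqrt{5} - \frac{2 i \sqrt{43}}{61}}$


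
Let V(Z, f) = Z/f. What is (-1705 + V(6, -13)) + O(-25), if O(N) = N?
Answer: -22496/13 ≈ -1730.5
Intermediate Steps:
(-1705 + V(6, -13)) + O(-25) = (-1705 + 6/(-13)) - 25 = (-1705 + 6*(-1/13)) - 25 = (-1705 - 6/13) - 25 = -22171/13 - 25 = -22496/13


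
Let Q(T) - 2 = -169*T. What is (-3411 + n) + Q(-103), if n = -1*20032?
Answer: -6034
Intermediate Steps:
Q(T) = 2 - 169*T
n = -20032
(-3411 + n) + Q(-103) = (-3411 - 20032) + (2 - 169*(-103)) = -23443 + (2 + 17407) = -23443 + 17409 = -6034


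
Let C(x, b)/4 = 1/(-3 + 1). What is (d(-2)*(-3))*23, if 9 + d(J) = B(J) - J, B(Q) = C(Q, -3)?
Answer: 621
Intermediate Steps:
C(x, b) = -2 (C(x, b) = 4/(-3 + 1) = 4/(-2) = 4*(-½) = -2)
B(Q) = -2
d(J) = -11 - J (d(J) = -9 + (-2 - J) = -11 - J)
(d(-2)*(-3))*23 = ((-11 - 1*(-2))*(-3))*23 = ((-11 + 2)*(-3))*23 = -9*(-3)*23 = 27*23 = 621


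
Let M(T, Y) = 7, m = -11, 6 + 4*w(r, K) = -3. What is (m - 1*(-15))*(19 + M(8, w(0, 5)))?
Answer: 104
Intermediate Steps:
w(r, K) = -9/4 (w(r, K) = -3/2 + (1/4)*(-3) = -3/2 - 3/4 = -9/4)
(m - 1*(-15))*(19 + M(8, w(0, 5))) = (-11 - 1*(-15))*(19 + 7) = (-11 + 15)*26 = 4*26 = 104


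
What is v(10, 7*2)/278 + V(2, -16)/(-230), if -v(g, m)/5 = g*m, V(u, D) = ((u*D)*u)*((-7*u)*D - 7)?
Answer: 924966/15985 ≈ 57.865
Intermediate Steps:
V(u, D) = D*u²*(-7 - 7*D*u) (V(u, D) = ((D*u)*u)*(-7*D*u - 7) = (D*u²)*(-7 - 7*D*u) = D*u²*(-7 - 7*D*u))
v(g, m) = -5*g*m
v(10, 7*2)/278 + V(2, -16)/(-230) = -5*10*7*2/278 - 7*(-16)*2²*(1 - 16*2)/(-230) = -5*10*14*(1/278) - 7*(-16)*4*(1 - 32)*(-1/230) = -700*1/278 - 7*(-16)*4*(-31)*(-1/230) = -350/139 - 13888*(-1/230) = -350/139 + 6944/115 = 924966/15985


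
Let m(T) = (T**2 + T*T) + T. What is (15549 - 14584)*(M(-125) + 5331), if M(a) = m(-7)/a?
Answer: 128592812/25 ≈ 5.1437e+6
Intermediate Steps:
m(T) = T + 2*T**2 (m(T) = (T**2 + T**2) + T = 2*T**2 + T = T + 2*T**2)
M(a) = 91/a (M(a) = (-7*(1 + 2*(-7)))/a = (-7*(1 - 14))/a = (-7*(-13))/a = 91/a)
(15549 - 14584)*(M(-125) + 5331) = (15549 - 14584)*(91/(-125) + 5331) = 965*(91*(-1/125) + 5331) = 965*(-91/125 + 5331) = 965*(666284/125) = 128592812/25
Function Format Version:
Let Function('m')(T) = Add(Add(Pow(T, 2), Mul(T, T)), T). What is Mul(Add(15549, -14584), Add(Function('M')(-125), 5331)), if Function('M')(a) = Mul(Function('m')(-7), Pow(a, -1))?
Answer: Rational(128592812, 25) ≈ 5.1437e+6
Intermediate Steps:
Function('m')(T) = Add(T, Mul(2, Pow(T, 2))) (Function('m')(T) = Add(Add(Pow(T, 2), Pow(T, 2)), T) = Add(Mul(2, Pow(T, 2)), T) = Add(T, Mul(2, Pow(T, 2))))
Function('M')(a) = Mul(91, Pow(a, -1)) (Function('M')(a) = Mul(Mul(-7, Add(1, Mul(2, -7))), Pow(a, -1)) = Mul(Mul(-7, Add(1, -14)), Pow(a, -1)) = Mul(Mul(-7, -13), Pow(a, -1)) = Mul(91, Pow(a, -1)))
Mul(Add(15549, -14584), Add(Function('M')(-125), 5331)) = Mul(Add(15549, -14584), Add(Mul(91, Pow(-125, -1)), 5331)) = Mul(965, Add(Mul(91, Rational(-1, 125)), 5331)) = Mul(965, Add(Rational(-91, 125), 5331)) = Mul(965, Rational(666284, 125)) = Rational(128592812, 25)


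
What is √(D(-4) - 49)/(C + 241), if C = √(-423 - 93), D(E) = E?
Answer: √53/(-241*I + 2*√129) ≈ 0.0028222 + 0.029942*I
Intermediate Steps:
C = 2*I*√129 (C = √(-516) = 2*I*√129 ≈ 22.716*I)
√(D(-4) - 49)/(C + 241) = √(-4 - 49)/(2*I*√129 + 241) = √(-53)/(241 + 2*I*√129) = (I*√53)/(241 + 2*I*√129) = I*√53/(241 + 2*I*√129)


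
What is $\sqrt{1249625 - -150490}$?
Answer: $\sqrt{1400115} \approx 1183.3$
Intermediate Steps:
$\sqrt{1249625 - -150490} = \sqrt{1249625 + 150490} = \sqrt{1400115}$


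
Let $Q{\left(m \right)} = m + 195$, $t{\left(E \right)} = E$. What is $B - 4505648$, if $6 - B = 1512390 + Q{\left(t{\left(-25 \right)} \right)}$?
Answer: $-6018202$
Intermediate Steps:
$Q{\left(m \right)} = 195 + m$
$B = -1512554$ ($B = 6 - \left(1512390 + \left(195 - 25\right)\right) = 6 - \left(1512390 + 170\right) = 6 - 1512560 = -1512554$)
$B - 4505648 = -1512554 - 4505648 = -6018202$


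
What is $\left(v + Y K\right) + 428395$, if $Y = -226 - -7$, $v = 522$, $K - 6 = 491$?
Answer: $320074$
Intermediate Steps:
$K = 497$ ($K = 6 + 491 = 497$)
$Y = -219$ ($Y = -226 + \left(-5 + 12\right) = -226 + 7 = -219$)
$\left(v + Y K\right) + 428395 = \left(522 - 108843\right) + 428395 = -108321 + 428395 = 320074$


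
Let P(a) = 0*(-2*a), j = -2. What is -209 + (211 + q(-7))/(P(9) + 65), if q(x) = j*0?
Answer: -13374/65 ≈ -205.75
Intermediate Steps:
q(x) = 0 (q(x) = -2*0 = 0)
P(a) = 0
-209 + (211 + q(-7))/(P(9) + 65) = -209 + (211 + 0)/(0 + 65) = -209 + 211/65 = -13374/65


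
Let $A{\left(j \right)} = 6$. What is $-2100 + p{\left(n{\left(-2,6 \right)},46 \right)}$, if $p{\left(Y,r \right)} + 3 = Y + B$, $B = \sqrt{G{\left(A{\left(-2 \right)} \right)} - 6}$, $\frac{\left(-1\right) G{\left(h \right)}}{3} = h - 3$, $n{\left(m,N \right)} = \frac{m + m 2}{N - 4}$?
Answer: $-2106 + i \sqrt{15} \approx -2106.0 + 3.873 i$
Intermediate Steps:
$n{\left(m,N \right)} = \frac{3 m}{-4 + N}$ ($n{\left(m,N \right)} = \frac{m + 2 m}{-4 + N} = \frac{3 m}{-4 + N}$)
$G{\left(h \right)} = 9 - 3 h$ ($G{\left(h \right)} = - 3 \left(h - 3\right) = - 3 \left(-3 + h\right) = 9 - 3 h$)
$B = i \sqrt{15}$ ($B = \sqrt{\left(9 - 18\right) - 6} = \sqrt{-9 - 6} = \sqrt{-15} = i \sqrt{15} \approx 3.873 i$)
$p{\left(Y,r \right)} = -3 + Y + i \sqrt{15}$ ($p{\left(Y,r \right)} = -3 + \left(Y + i \sqrt{15}\right) = -3 + Y + i \sqrt{15}$)
$-2100 + p{\left(n{\left(-2,6 \right)},46 \right)} = -2100 + \left(-3 + 3 \left(-2\right) \frac{1}{-4 + 6} + i \sqrt{15}\right) = -2100 + \left(-3 + 3 \left(-2\right) \frac{1}{2} + i \sqrt{15}\right) = -2100 - \left(6 - i \sqrt{15}\right) = -2106 + i \sqrt{15}$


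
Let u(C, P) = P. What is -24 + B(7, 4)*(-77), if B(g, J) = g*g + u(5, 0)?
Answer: -3797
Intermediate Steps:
B(g, J) = g² (B(g, J) = g*g + 0 = g² + 0 = g²)
-24 + B(7, 4)*(-77) = -24 + 7²*(-77) = -24 + 49*(-77) = -24 - 3773 = -3797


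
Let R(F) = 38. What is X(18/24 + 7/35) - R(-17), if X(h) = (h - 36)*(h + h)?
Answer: -20919/200 ≈ -104.59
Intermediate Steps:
X(h) = 2*h*(-36 + h) (X(h) = (-36 + h)*(2*h) = 2*h*(-36 + h))
X(18/24 + 7/35) - R(-17) = 2*(18/24 + 7/35)*(-36 + (18/24 + 7/35)) - 1*38 = 2*(18*(1/24) + 7*(1/35))*(-36 + (18*(1/24) + 7*(1/35))) - 38 = 2*(¾ + ⅕)*(-36 + (¾ + ⅕)) - 38 = 2*(19/20)*(-36 + 19/20) - 38 = 2*(19/20)*(-701/20) - 38 = -13319/200 - 38 = -20919/200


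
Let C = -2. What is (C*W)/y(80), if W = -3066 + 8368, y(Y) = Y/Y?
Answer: -10604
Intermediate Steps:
y(Y) = 1
W = 5302
(C*W)/y(80) = -2*5302/1 = -10604*1 = -10604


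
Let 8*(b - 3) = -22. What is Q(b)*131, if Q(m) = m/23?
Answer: 131/92 ≈ 1.4239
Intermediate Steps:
b = ¼ (b = 3 + (⅛)*(-22) = 3 - 11/4 = ¼ ≈ 0.25000)
Q(m) = m/23 (Q(m) = m*(1/23) = m/23)
Q(b)*131 = ((1/23)*(¼))*131 = (1/92)*131 = 131/92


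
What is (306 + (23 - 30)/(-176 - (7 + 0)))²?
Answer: 3136560025/33489 ≈ 93659.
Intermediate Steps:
(306 + (23 - 30)/(-176 - (7 + 0)))² = (306 - 7/(-176 - 1*7))² = (306 - 7/(-176 - 7))² = (306 - 7/(-183))² = (306 - 7*(-1/183))² = (306 + 7/183)² = (56005/183)² = 3136560025/33489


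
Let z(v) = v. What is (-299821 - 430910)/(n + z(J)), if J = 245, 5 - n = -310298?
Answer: -243577/103516 ≈ -2.3530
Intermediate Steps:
n = 310303 (n = 5 - 1*(-310298) = 5 + 310298 = 310303)
(-299821 - 430910)/(n + z(J)) = (-299821 - 430910)/(310303 + 245) = -730731/310548 = -730731*1/310548 = -243577/103516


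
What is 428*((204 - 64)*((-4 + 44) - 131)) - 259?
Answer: -5452979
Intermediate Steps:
428*((204 - 64)*((-4 + 44) - 131)) - 259 = 428*(140*(40 - 131)) - 259 = 428*(140*(-91)) - 259 = 428*(-12740) - 259 = -5452720 - 259 = -5452979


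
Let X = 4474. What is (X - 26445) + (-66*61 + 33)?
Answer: -25964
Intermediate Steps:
(X - 26445) + (-66*61 + 33) = (4474 - 26445) + (-66*61 + 33) = -21971 + (-4026 + 33) = -21971 - 3993 = -25964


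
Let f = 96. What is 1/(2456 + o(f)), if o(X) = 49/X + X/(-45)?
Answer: 480/1178101 ≈ 0.00040744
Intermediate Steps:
o(X) = 49/X - X/45 (o(X) = 49/X + X*(-1/45) = 49/X - X/45)
1/(2456 + o(f)) = 1/(2456 + (49/96 - 1/45*96)) = 1/(2456 + (49*(1/96) - 32/15)) = 1/(2456 + (49/96 - 32/15)) = 1/(2456 - 779/480) = 1/(1178101/480) = 480/1178101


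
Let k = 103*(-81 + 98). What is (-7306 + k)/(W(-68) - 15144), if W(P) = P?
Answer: 5555/15212 ≈ 0.36517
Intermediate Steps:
k = 1751 (k = 103*17 = 1751)
(-7306 + k)/(W(-68) - 15144) = (-7306 + 1751)/(-68 - 15144) = -5555/(-15212) = -5555*(-1/15212) = 5555/15212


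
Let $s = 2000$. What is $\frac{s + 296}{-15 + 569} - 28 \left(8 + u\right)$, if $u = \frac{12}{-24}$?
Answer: $- \frac{57022}{277} \approx -205.86$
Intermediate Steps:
$u = - \frac{1}{2}$ ($u = 12 \left(- \frac{1}{24}\right) = - \frac{1}{2} \approx -0.5$)
$\frac{s + 296}{-15 + 569} - 28 \left(8 + u\right) = \frac{2000 + 296}{-15 + 569} - 28 \left(8 - \frac{1}{2}\right) = \frac{2296}{554} - 28 \cdot \frac{15}{2} = 2296 \cdot \frac{1}{554} - 210 = \frac{1148}{277} - 210 = - \frac{57022}{277}$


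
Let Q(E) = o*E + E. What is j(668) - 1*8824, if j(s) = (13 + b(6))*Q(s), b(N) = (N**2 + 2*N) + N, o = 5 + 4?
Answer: 438736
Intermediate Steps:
o = 9
Q(E) = 10*E (Q(E) = 9*E + E = 10*E)
b(N) = N**2 + 3*N
j(s) = 670*s (j(s) = (13 + 6*(3 + 6))*(10*s) = (13 + 6*9)*(10*s) = (13 + 54)*(10*s) = 67*(10*s) = 670*s)
j(668) - 1*8824 = 670*668 - 1*8824 = 447560 - 8824 = 438736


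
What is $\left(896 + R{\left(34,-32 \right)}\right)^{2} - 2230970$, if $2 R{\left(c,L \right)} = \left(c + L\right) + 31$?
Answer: $- \frac{5593255}{4} \approx -1.3983 \cdot 10^{6}$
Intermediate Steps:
$R{\left(c,L \right)} = \frac{31}{2} + \frac{L}{2} + \frac{c}{2}$ ($R{\left(c,L \right)} = \frac{\left(c + L\right) + 31}{2} = \frac{\left(L + c\right) + 31}{2} = \frac{31 + L + c}{2} = \frac{31}{2} + \frac{L}{2} + \frac{c}{2}$)
$\left(896 + R{\left(34,-32 \right)}\right)^{2} - 2230970 = \left(896 + \left(\frac{31}{2} + \frac{1}{2} \left(-32\right) + \frac{1}{2} \cdot 34\right)\right)^{2} - 2230970 = \left(896 + \left(\frac{31}{2} - 16 + 17\right)\right)^{2} - 2230970 = \left(896 + \frac{33}{2}\right)^{2} - 2230970 = \left(\frac{1825}{2}\right)^{2} - 2230970 = \frac{3330625}{4} - 2230970 = - \frac{5593255}{4}$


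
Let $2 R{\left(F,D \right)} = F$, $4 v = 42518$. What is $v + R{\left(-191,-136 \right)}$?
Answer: $10534$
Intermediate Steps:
$v = \frac{21259}{2}$ ($v = \frac{1}{4} \cdot 42518 = \frac{21259}{2} \approx 10630.0$)
$R{\left(F,D \right)} = \frac{F}{2}$
$v + R{\left(-191,-136 \right)} = \frac{21259}{2} + \frac{1}{2} \left(-191\right) = \frac{21259}{2} - \frac{191}{2} = 10534$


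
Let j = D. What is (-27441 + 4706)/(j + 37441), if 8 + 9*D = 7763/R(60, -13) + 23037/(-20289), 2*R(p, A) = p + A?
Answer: -65039128515/107211401846 ≈ -0.60664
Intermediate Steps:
R(p, A) = A/2 + p/2 (R(p, A) = (p + A)/2 = (A + p)/2 = A/2 + p/2)
D = 102098537/2860749 (D = -8/9 + (7763/((½)*(-13) + (½)*60) + 23037/(-20289))/9 = -8/9 + (7763/(-13/2 + 30) + 23037*(-1/20289))/9 = -8/9 + (7763/(47/2) - 7679/6763)/9 = -8/9 + (7763*(2/47) - 7679/6763)/9 = -8/9 + (15526/47 - 7679/6763)/9 = -8/9 + (⅑)*(104641425/317861) = -8/9 + 11626825/317861 = 102098537/2860749 ≈ 35.689)
j = 102098537/2860749 ≈ 35.689
(-27441 + 4706)/(j + 37441) = (-27441 + 4706)/(102098537/2860749 + 37441) = -22735/107211401846/2860749 = -22735*2860749/107211401846 = -65039128515/107211401846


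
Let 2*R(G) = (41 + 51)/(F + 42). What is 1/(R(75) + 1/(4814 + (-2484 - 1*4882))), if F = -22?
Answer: 12760/29343 ≈ 0.43486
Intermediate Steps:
R(G) = 23/10 (R(G) = ((41 + 51)/(-22 + 42))/2 = (92/20)/2 = (92*(1/20))/2 = (½)*(23/5) = 23/10)
1/(R(75) + 1/(4814 + (-2484 - 1*4882))) = 1/(23/10 + 1/(4814 + (-2484 - 1*4882))) = 1/(23/10 + 1/(4814 + (-2484 - 4882))) = 1/(23/10 + 1/(4814 - 7366)) = 1/(23/10 + 1/(-2552)) = 1/(23/10 - 1/2552) = 1/(29343/12760) = 12760/29343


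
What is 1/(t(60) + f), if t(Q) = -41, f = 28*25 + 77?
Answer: 1/736 ≈ 0.0013587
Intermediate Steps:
f = 777 (f = 700 + 77 = 777)
1/(t(60) + f) = 1/(-41 + 777) = 1/736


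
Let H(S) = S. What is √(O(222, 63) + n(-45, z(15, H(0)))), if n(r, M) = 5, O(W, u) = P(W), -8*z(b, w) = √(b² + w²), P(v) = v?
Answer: √227 ≈ 15.067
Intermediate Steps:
z(b, w) = -√(b² + w²)/8
O(W, u) = W
√(O(222, 63) + n(-45, z(15, H(0)))) = √(222 + 5) = √227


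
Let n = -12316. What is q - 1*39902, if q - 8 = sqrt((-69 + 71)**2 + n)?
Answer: -39894 + 18*I*sqrt(38) ≈ -39894.0 + 110.96*I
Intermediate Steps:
q = 8 + 18*I*sqrt(38) (q = 8 + sqrt((-69 + 71)**2 - 12316) = 8 + sqrt(2**2 - 12316) = 8 + sqrt(4 - 12316) = 8 + sqrt(-12312) = 8 + 18*I*sqrt(38) ≈ 8.0 + 110.96*I)
q - 1*39902 = (8 + 18*I*sqrt(38)) - 1*39902 = (8 + 18*I*sqrt(38)) - 39902 = -39894 + 18*I*sqrt(38)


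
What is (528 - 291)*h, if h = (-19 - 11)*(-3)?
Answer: 21330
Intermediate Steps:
h = 90 (h = -30*(-3) = 90)
(528 - 291)*h = (528 - 291)*90 = 237*90 = 21330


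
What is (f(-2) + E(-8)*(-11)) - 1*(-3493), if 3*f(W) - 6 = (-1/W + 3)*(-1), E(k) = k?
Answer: 21491/6 ≈ 3581.8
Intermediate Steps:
f(W) = 1 + 1/(3*W) (f(W) = 2 + ((-1/W + 3)*(-1))/3 = 2 + ((3 - 1/W)*(-1))/3 = 2 + (-3 + 1/W)/3 = 2 + (-1 + 1/(3*W)) = 1 + 1/(3*W))
(f(-2) + E(-8)*(-11)) - 1*(-3493) = ((1/3 - 2)/(-2) - 8*(-11)) - 1*(-3493) = (-1/2*(-5/3) + 88) + 3493 = (5/6 + 88) + 3493 = 533/6 + 3493 = 21491/6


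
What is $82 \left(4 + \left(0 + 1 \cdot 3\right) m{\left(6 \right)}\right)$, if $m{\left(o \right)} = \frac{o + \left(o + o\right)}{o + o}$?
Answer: $697$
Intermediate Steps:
$m{\left(o \right)} = \frac{3}{2}$ ($m{\left(o \right)} = \frac{o + 2 o}{2 o} = 3 o \frac{1}{2 o} = \frac{3}{2}$)
$82 \left(4 + \left(0 + 1 \cdot 3\right) m{\left(6 \right)}\right) = 82 \left(4 + \left(0 + 1 \cdot 3\right) \frac{3}{2}\right) = 82 \left(4 + \left(0 + 3\right) \frac{3}{2}\right) = 82 \left(4 + 3 \cdot \frac{3}{2}\right) = 82 \left(4 + \frac{9}{2}\right) = 82 \cdot \frac{17}{2} = 697$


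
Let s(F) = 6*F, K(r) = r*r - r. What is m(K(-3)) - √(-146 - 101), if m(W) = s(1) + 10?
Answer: 16 - I*√247 ≈ 16.0 - 15.716*I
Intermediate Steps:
K(r) = r² - r
m(W) = 16 (m(W) = 6*1 + 10 = 6 + 10 = 16)
m(K(-3)) - √(-146 - 101) = 16 - √(-146 - 101) = 16 - √(-247) = 16 - I*√247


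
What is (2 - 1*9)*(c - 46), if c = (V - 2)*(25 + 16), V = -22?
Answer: 7210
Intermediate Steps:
c = -984 (c = (-22 - 2)*(25 + 16) = -24*41 = -984)
(2 - 1*9)*(c - 46) = (2 - 1*9)*(-984 - 46) = (2 - 9)*(-1030) = -7*(-1030) = 7210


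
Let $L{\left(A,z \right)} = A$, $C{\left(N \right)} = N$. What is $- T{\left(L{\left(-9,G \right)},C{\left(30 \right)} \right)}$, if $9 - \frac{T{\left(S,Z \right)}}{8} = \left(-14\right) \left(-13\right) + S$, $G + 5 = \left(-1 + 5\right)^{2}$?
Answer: $1312$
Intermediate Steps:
$G = 11$ ($G = -5 + \left(-1 + 5\right)^{2} = -5 + 4^{2} = -5 + 16 = 11$)
$T{\left(S,Z \right)} = -1384 - 8 S$ ($T{\left(S,Z \right)} = 72 - 8 \left(\left(-14\right) \left(-13\right) + S\right) = 72 - 8 \left(182 + S\right) = 72 - \left(1456 + 8 S\right) = -1384 - 8 S$)
$- T{\left(L{\left(-9,G \right)},C{\left(30 \right)} \right)} = - (-1384 - -72) = - (-1384 + 72) = \left(-1\right) \left(-1312\right) = 1312$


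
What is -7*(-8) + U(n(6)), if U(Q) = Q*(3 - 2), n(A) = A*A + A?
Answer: 98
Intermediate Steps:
n(A) = A + A**2 (n(A) = A**2 + A = A + A**2)
U(Q) = Q (U(Q) = Q*1 = Q)
-7*(-8) + U(n(6)) = -7*(-8) + 6*(1 + 6) = 56 + 6*7 = 56 + 42 = 98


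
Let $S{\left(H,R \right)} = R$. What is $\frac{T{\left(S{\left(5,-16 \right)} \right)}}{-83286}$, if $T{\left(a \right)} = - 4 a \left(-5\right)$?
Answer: $\frac{160}{41643} \approx 0.0038422$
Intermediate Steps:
$T{\left(a \right)} = 20 a$
$\frac{T{\left(S{\left(5,-16 \right)} \right)}}{-83286} = \frac{20 \left(-16\right)}{-83286} = \left(-320\right) \left(- \frac{1}{83286}\right) = \frac{160}{41643}$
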